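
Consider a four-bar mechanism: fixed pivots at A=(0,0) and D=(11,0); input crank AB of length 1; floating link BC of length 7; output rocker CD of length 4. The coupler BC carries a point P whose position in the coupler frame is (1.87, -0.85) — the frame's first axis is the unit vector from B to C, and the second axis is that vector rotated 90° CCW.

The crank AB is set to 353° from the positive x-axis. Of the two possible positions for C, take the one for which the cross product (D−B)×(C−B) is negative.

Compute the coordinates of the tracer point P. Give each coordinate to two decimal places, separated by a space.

A=(0,0), D=(11.00,0)
B = A + 1.00·(cos353°, sin353°) = (0.9925, -0.1219)
|BD| = 10.0082
circle(B,7.00) ∩ circle(D,4.00): a=6.6527, h=2.1774
  candidates: C₊=(7.6183,2.1364) cross=21.792; C₋=(7.6713,-2.2181) cross=-21.792
  mode - wants cross < 0 → take C=(7.6713,-2.2181) (cross=-21.792)
ex = (C−B)/|BC| = (0.9541,-0.2995); ey = (0.2995,0.9541)
P = B + 1.87·ex + -0.85·ey = (2.5222,-1.4928)

2.52 -1.49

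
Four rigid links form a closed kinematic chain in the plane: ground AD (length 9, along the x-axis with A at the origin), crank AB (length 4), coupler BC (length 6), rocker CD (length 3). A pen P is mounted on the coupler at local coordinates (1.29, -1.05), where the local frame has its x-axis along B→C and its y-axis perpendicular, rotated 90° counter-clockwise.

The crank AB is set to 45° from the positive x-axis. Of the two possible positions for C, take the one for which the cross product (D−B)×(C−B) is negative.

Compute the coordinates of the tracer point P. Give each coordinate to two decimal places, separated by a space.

A=(0,0), D=(9.00,0)
B = A + 4.00·(cos45°, sin45°) = (2.8284, 2.8284)
|BD| = 6.7888
circle(B,6.00) ∩ circle(D,3.00): a=5.3830, h=2.6502
  candidates: C₊=(8.8261,2.9950) cross=17.992; C₋=(6.6178,-1.8235) cross=-17.992
  mode - wants cross < 0 → take C=(6.6178,-1.8235) (cross=-17.992)
ex = (C−B)/|BC| = (0.6316,-0.7753); ey = (0.7753,0.6316)
P = B + 1.29·ex + -1.05·ey = (2.8291,1.1651)

2.83 1.17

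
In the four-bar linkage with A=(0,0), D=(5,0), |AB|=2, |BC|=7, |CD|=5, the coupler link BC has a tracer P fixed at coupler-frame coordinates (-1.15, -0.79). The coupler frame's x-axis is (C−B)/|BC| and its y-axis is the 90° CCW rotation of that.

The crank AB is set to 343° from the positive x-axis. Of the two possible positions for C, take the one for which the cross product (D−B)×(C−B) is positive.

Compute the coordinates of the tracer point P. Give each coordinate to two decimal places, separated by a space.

A=(0,0), D=(5.00,0)
B = A + 2.00·(cos343°, sin343°) = (1.9126, -0.5847)
|BD| = 3.1423
circle(B,7.00) ∩ circle(D,5.00): a=5.3900, h=4.4663
  candidates: C₊=(6.3774,4.8065) cross=14.034; C₋=(8.0396,-3.9700) cross=-14.034
  mode + wants cross > 0 → take C=(6.3774,4.8065) (cross=14.034)
ex = (C−B)/|BC| = (0.6378,0.7702); ey = (-0.7702,0.6378)
P = B + -1.15·ex + -0.79·ey = (1.7876,-1.9743)

1.79 -1.97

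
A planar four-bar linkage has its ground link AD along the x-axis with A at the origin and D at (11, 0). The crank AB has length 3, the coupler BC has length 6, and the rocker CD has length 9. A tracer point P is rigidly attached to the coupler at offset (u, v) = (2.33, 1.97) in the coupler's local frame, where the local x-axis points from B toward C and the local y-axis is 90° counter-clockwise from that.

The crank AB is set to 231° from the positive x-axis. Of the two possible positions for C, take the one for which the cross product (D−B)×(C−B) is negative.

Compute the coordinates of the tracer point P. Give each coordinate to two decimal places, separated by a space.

1.07 -1.59

A=(0,0), D=(11.00,0)
B = A + 3.00·(cos231°, sin231°) = (-1.8880, -2.3314)
|BD| = 13.0971
circle(B,6.00) ∩ circle(D,9.00): a=4.8306, h=3.5588
  candidates: C₊=(2.2320,2.0304) cross=46.610; C₋=(3.4990,-4.9735) cross=-46.610
  mode - wants cross < 0 → take C=(3.4990,-4.9735) (cross=-46.610)
ex = (C−B)/|BC| = (0.8978,-0.4403); ey = (0.4403,0.8978)
P = B + 2.33·ex + 1.97·ey = (1.0715,-1.5887)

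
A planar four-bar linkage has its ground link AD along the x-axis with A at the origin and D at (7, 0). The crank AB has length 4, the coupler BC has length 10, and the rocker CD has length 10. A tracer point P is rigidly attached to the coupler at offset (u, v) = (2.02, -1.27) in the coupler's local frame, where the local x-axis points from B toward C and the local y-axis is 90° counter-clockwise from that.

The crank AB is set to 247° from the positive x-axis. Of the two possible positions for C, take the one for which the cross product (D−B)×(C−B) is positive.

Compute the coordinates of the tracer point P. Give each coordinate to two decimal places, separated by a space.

-0.14 -1.77

A=(0,0), D=(7.00,0)
B = A + 4.00·(cos247°, sin247°) = (-1.5629, -3.6820)
|BD| = 9.3210
circle(B,10.00) ∩ circle(D,10.00): a=4.6605, h=8.8476
  candidates: C₊=(-0.7765,6.2870) cross=82.468; C₋=(6.2135,-9.9690) cross=-82.468
  mode + wants cross > 0 → take C=(-0.7765,6.2870) (cross=82.468)
ex = (C−B)/|BC| = (0.0786,0.9969); ey = (-0.9969,0.0786)
P = B + 2.02·ex + -1.27·ey = (-0.1380,-1.7682)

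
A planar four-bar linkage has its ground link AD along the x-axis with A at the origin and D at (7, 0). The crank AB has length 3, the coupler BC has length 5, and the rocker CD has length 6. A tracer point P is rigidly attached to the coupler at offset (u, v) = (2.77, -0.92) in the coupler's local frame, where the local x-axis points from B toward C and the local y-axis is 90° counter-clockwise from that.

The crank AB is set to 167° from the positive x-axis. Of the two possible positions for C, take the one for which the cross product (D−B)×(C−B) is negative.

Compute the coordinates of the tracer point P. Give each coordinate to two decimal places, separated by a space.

-1.05 -1.57

A=(0,0), D=(7.00,0)
B = A + 3.00·(cos167°, sin167°) = (-2.9231, 0.6749)
|BD| = 9.9460
circle(B,5.00) ∩ circle(D,6.00): a=4.4200, h=2.3374
  candidates: C₊=(1.6453,2.7069) cross=23.248; C₋=(1.3281,-1.9570) cross=-23.248
  mode - wants cross < 0 → take C=(1.3281,-1.9570) (cross=-23.248)
ex = (C−B)/|BC| = (0.8503,-0.5264); ey = (0.5264,0.8503)
P = B + 2.77·ex + -0.92·ey = (-1.0522,-1.5654)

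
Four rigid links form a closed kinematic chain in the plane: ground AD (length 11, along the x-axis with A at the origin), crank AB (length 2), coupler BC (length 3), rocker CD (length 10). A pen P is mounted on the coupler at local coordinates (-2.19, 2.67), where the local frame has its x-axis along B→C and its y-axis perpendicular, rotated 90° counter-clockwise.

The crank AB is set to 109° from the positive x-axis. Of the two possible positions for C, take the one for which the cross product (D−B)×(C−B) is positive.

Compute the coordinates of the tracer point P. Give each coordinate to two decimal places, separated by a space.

-4.02 2.66

A=(0,0), D=(11.00,0)
B = A + 2.00·(cos109°, sin109°) = (-0.6511, 1.8910)
|BD| = 11.8036
circle(B,3.00) ∩ circle(D,10.00): a=2.0470, h=2.1931
  candidates: C₊=(1.7208,3.7278) cross=25.886; C₋=(1.0181,-0.6017) cross=-25.886
  mode + wants cross > 0 → take C=(1.7208,3.7278) (cross=25.886)
ex = (C−B)/|BC| = (0.7907,0.6123); ey = (-0.6123,0.7907)
P = B + -2.19·ex + 2.67·ey = (-4.0174,2.6612)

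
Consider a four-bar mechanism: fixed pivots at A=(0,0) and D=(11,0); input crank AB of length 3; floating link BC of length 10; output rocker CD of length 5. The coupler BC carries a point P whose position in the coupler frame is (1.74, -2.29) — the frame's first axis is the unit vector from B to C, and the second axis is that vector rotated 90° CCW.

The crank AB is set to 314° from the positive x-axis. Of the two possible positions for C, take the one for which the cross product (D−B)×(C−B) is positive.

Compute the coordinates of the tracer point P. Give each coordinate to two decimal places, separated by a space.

A=(0,0), D=(11.00,0)
B = A + 3.00·(cos314°, sin314°) = (2.0840, -2.1580)
|BD| = 9.1735
circle(B,10.00) ∩ circle(D,5.00): a=8.6746, h=4.9751
  candidates: C₊=(9.3448,4.7181) cross=45.638; C₋=(11.6855,-4.9528) cross=-45.638
  mode + wants cross > 0 → take C=(9.3448,4.7181) (cross=45.638)
ex = (C−B)/|BC| = (0.7261,0.6876); ey = (-0.6876,0.7261)
P = B + 1.74·ex + -2.29·ey = (4.9220,-2.6243)

4.92 -2.62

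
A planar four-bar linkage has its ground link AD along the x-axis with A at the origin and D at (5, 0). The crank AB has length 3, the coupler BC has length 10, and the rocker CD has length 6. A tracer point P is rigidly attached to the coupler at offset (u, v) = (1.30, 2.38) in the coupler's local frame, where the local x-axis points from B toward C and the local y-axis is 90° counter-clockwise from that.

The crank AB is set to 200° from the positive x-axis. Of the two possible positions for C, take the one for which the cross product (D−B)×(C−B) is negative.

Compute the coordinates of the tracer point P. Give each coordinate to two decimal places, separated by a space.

A=(0,0), D=(5.00,0)
B = A + 3.00·(cos200°, sin200°) = (-2.8191, -1.0261)
|BD| = 7.8861
circle(B,10.00) ∩ circle(D,6.00): a=8.0008, h=5.9989
  candidates: C₊=(4.3332,5.9628) cross=47.308; C₋=(5.8943,-5.9330) cross=-47.308
  mode - wants cross < 0 → take C=(5.8943,-5.9330) (cross=-47.308)
ex = (C−B)/|BC| = (0.8713,-0.4907); ey = (0.4907,0.8713)
P = B + 1.30·ex + 2.38·ey = (-0.5185,0.4098)

-0.52 0.41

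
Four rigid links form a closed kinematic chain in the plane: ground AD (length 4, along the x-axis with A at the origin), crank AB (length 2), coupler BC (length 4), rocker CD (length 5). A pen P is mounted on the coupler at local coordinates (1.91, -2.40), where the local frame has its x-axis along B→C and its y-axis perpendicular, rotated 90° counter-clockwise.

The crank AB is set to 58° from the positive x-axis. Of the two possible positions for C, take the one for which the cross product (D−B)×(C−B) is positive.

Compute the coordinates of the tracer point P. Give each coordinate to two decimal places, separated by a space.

A=(0,0), D=(4.00,0)
B = A + 2.00·(cos58°, sin58°) = (1.0598, 1.6961)
|BD| = 3.3943
circle(B,4.00) ∩ circle(D,5.00): a=0.3714, h=3.9827
  candidates: C₊=(3.3717,4.9604) cross=13.519; C₋=(-0.6086,-1.9393) cross=-13.519
  mode + wants cross > 0 → take C=(3.3717,4.9604) (cross=13.519)
ex = (C−B)/|BC| = (0.5780,0.8161); ey = (-0.8161,0.5780)
P = B + 1.91·ex + -2.40·ey = (4.1223,1.8677)

4.12 1.87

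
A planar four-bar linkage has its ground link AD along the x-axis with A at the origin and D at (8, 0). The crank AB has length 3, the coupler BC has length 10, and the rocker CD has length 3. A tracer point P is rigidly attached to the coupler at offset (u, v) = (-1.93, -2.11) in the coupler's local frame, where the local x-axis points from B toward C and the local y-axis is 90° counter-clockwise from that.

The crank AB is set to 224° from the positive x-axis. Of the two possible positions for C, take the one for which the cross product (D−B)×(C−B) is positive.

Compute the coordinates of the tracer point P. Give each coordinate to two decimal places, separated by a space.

A=(0,0), D=(8.00,0)
B = A + 3.00·(cos224°, sin224°) = (-2.1580, -2.0840)
|BD| = 10.3696
circle(B,10.00) ∩ circle(D,3.00): a=9.5726, h=2.8922
  candidates: C₊=(6.6381,2.6730) cross=29.991; C₋=(7.8005,-2.9934) cross=-29.991
  mode + wants cross > 0 → take C=(6.6381,2.6730) (cross=29.991)
ex = (C−B)/|BC| = (0.8796,0.4757); ey = (-0.4757,0.8796)
P = B + -1.93·ex + -2.11·ey = (-2.8519,-4.8580)

-2.85 -4.86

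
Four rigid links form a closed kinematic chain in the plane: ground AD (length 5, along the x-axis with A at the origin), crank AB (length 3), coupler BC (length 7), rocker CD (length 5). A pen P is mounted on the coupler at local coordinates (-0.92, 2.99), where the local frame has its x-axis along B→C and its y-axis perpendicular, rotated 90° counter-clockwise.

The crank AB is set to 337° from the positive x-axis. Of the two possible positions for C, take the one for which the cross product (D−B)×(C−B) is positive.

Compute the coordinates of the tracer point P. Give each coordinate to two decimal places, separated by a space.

-0.27 -0.39

A=(0,0), D=(5.00,0)
B = A + 3.00·(cos337°, sin337°) = (2.7615, -1.1722)
|BD| = 2.5268
circle(B,7.00) ∩ circle(D,5.00): a=6.0125, h=3.5847
  candidates: C₊=(6.4249,4.7927) cross=9.058; C₋=(9.7508,-1.5587) cross=-9.058
  mode + wants cross > 0 → take C=(6.4249,4.7927) (cross=9.058)
ex = (C−B)/|BC| = (0.5233,0.8521); ey = (-0.8521,0.5233)
P = B + -0.92·ex + 2.99·ey = (-0.2678,-0.3914)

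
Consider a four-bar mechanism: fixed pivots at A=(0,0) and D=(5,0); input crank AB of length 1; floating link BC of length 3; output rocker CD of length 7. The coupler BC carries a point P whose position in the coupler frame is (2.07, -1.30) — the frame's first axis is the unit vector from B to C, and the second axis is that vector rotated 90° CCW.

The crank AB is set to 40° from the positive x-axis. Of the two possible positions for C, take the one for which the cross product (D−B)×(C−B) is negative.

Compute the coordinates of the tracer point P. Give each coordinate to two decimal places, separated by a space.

-1.65 0.99

A=(0,0), D=(5.00,0)
B = A + 1.00·(cos40°, sin40°) = (0.7660, 0.6428)
|BD| = 4.2825
circle(B,3.00) ∩ circle(D,7.00): a=-2.5290, h=1.6138
  candidates: C₊=(-1.4920,2.6179) cross=6.911; C₋=(-1.9765,-0.5731) cross=-6.911
  mode - wants cross < 0 → take C=(-1.9765,-0.5731) (cross=-6.911)
ex = (C−B)/|BC| = (-0.9142,-0.4053); ey = (0.4053,-0.9142)
P = B + 2.07·ex + -1.30·ey = (-1.6532,0.9922)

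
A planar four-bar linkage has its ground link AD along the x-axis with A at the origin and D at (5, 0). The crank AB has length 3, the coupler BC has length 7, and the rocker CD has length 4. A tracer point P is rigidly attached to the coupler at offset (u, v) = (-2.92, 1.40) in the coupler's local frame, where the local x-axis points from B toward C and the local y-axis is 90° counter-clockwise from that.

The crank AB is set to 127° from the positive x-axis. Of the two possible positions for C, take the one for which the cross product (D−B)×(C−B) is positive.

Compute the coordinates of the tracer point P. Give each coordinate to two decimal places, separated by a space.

A=(0,0), D=(5.00,0)
B = A + 3.00·(cos127°, sin127°) = (-1.8054, 2.3959)
|BD| = 7.2149
circle(B,7.00) ∩ circle(D,4.00): a=5.8944, h=3.7757
  candidates: C₊=(5.0083,4.0000) cross=27.242; C₋=(2.5006,-3.1230) cross=-27.242
  mode + wants cross > 0 → take C=(5.0083,4.0000) (cross=27.242)
ex = (C−B)/|BC| = (0.9734,0.2292); ey = (-0.2292,0.9734)
P = B + -2.92·ex + 1.40·ey = (-4.9686,3.0895)

-4.97 3.09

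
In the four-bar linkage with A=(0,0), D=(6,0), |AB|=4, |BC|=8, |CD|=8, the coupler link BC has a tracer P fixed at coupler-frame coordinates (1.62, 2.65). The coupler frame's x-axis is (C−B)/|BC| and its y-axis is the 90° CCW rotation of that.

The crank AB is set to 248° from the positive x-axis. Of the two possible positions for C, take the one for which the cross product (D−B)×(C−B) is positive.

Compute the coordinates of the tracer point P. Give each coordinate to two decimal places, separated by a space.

A=(0,0), D=(6.00,0)
B = A + 4.00·(cos248°, sin248°) = (-1.4984, -3.7087)
|BD| = 8.3655
circle(B,8.00) ∩ circle(D,8.00): a=4.1827, h=6.8194
  candidates: C₊=(-0.7725,4.2583) cross=57.048; C₋=(5.2741,-7.9670) cross=-57.048
  mode + wants cross > 0 → take C=(-0.7725,4.2583) (cross=57.048)
ex = (C−B)/|BC| = (0.0907,0.9959); ey = (-0.9959,0.0907)
P = B + 1.62·ex + 2.65·ey = (-3.9905,-1.8550)

-3.99 -1.85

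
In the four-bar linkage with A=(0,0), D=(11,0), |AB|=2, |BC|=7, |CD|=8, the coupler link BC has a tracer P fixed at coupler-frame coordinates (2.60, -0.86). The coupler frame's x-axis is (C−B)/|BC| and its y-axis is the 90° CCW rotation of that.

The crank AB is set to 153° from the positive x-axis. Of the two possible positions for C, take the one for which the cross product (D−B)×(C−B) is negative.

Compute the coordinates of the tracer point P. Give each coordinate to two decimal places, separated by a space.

A=(0,0), D=(11.00,0)
B = A + 2.00·(cos153°, sin153°) = (-1.7820, 0.9080)
|BD| = 12.8142
circle(B,7.00) ∩ circle(D,8.00): a=5.8218, h=3.8867
  candidates: C₊=(4.3006,4.3724) cross=49.805; C₋=(3.7498,-3.3815) cross=-49.805
  mode - wants cross < 0 → take C=(3.7498,-3.3815) (cross=-49.805)
ex = (C−B)/|BC| = (0.7903,-0.6128); ey = (0.6128,0.7903)
P = B + 2.60·ex + -0.86·ey = (-0.2543,-1.3649)

-0.25 -1.36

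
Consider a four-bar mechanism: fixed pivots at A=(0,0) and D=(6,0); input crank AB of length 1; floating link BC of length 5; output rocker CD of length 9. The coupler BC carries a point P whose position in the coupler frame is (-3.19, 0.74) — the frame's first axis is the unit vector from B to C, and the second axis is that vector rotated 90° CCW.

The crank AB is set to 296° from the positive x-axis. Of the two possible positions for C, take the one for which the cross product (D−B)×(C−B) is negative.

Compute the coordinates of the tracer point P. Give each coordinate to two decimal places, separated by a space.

A=(0,0), D=(6.00,0)
B = A + 1.00·(cos296°, sin296°) = (0.4384, -0.8988)
|BD| = 5.6338
circle(B,5.00) ∩ circle(D,9.00): a=-2.1531, h=4.5127
  candidates: C₊=(-2.4071,3.2126) cross=25.423; C₋=(-0.9672,-5.6972) cross=-25.423
  mode - wants cross < 0 → take C=(-0.9672,-5.6972) (cross=-25.423)
ex = (C−B)/|BC| = (-0.2811,-0.9597); ey = (0.9597,-0.2811)
P = B + -3.19·ex + 0.74·ey = (2.0453,1.9545)

2.05 1.95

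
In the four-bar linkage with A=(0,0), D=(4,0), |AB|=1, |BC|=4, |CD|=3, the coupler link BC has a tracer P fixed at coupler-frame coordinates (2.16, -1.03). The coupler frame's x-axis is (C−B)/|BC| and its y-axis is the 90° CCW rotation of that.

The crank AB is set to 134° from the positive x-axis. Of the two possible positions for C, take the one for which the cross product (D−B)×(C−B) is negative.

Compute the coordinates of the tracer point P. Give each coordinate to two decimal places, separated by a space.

-0.00 -1.57

A=(0,0), D=(4.00,0)
B = A + 1.00·(cos134°, sin134°) = (-0.6947, 0.7193)
|BD| = 4.7494
circle(B,4.00) ∩ circle(D,3.00): a=3.1117, h=2.5135
  candidates: C₊=(2.7618,2.7325) cross=11.938; C₋=(2.0004,-2.2364) cross=-11.938
  mode - wants cross < 0 → take C=(2.0004,-2.2364) (cross=-11.938)
ex = (C−B)/|BC| = (0.6738,-0.7389); ey = (0.7389,0.6738)
P = B + 2.16·ex + -1.03·ey = (-0.0004,-1.5708)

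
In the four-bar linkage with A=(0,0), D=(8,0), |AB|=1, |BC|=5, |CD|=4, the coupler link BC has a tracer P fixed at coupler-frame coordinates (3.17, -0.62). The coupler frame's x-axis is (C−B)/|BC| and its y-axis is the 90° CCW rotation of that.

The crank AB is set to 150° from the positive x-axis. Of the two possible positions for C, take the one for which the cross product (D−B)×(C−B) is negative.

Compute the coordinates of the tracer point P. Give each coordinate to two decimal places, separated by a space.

2.11 -0.74

A=(0,0), D=(8.00,0)
B = A + 1.00·(cos150°, sin150°) = (-0.8660, 0.5000)
|BD| = 8.8801
circle(B,5.00) ∩ circle(D,4.00): a=4.9468, h=0.7274
  candidates: C₊=(4.1139,0.9477) cross=6.459; C₋=(4.0320,-0.5048) cross=-6.459
  mode - wants cross < 0 → take C=(4.0320,-0.5048) (cross=-6.459)
ex = (C−B)/|BC| = (0.9796,-0.2010); ey = (0.2010,0.9796)
P = B + 3.17·ex + -0.62·ey = (2.1147,-0.7444)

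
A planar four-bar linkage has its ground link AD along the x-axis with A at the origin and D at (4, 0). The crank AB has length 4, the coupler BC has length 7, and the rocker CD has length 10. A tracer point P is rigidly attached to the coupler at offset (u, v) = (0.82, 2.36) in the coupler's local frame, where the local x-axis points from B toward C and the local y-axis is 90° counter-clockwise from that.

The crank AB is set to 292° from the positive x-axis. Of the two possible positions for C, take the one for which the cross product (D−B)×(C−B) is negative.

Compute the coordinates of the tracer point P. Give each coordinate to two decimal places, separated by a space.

3.98 -3.40

A=(0,0), D=(4.00,0)
B = A + 4.00·(cos292°, sin292°) = (1.4984, -3.7087)
|BD| = 4.4735
circle(B,7.00) ∩ circle(D,10.00): a=-3.4634, h=6.0832
  candidates: C₊=(-5.4815,-3.1784) cross=27.213; C₋=(4.6049,-9.9817) cross=-27.213
  mode - wants cross < 0 → take C=(4.6049,-9.9817) (cross=-27.213)
ex = (C−B)/|BC| = (0.4438,-0.8961); ey = (0.8961,0.4438)
P = B + 0.82·ex + 2.36·ey = (3.9772,-3.3962)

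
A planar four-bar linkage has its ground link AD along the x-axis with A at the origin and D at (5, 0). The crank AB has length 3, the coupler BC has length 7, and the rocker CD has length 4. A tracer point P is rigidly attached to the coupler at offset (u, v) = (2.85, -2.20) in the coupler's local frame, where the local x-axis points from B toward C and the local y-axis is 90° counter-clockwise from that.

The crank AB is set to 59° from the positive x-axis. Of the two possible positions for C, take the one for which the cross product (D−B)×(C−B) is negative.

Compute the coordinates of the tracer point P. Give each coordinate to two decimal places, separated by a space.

0.58 -0.90

A=(0,0), D=(5.00,0)
B = A + 3.00·(cos59°, sin59°) = (1.5451, 2.5715)
|BD| = 4.3068
circle(B,7.00) ∩ circle(D,4.00): a=5.9845, h=3.6312
  candidates: C₊=(8.5139,1.9112) cross=15.639; C₋=(4.1778,-3.9146) cross=-15.639
  mode - wants cross < 0 → take C=(4.1778,-3.9146) (cross=-15.639)
ex = (C−B)/|BC| = (0.3761,-0.9266); ey = (0.9266,0.3761)
P = B + 2.85·ex + -2.20·ey = (0.5785,-0.8967)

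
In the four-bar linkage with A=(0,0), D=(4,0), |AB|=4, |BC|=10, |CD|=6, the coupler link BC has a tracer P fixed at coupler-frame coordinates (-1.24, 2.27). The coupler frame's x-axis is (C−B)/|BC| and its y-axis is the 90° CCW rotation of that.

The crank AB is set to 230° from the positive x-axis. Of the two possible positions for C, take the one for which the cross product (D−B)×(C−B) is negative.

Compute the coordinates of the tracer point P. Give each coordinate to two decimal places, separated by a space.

A=(0,0), D=(4.00,0)
B = A + 4.00·(cos230°, sin230°) = (-2.5712, -3.0642)
|BD| = 7.2505
circle(B,10.00) ∩ circle(D,6.00): a=8.0387, h=5.9480
  candidates: C₊=(2.2007,5.7239) cross=43.126; C₋=(7.2282,-5.0576) cross=-43.126
  mode - wants cross < 0 → take C=(7.2282,-5.0576) (cross=-43.126)
ex = (C−B)/|BC| = (0.9799,-0.1993); ey = (0.1993,0.9799)
P = B + -1.24·ex + 2.27·ey = (-3.3338,-0.5926)

-3.33 -0.59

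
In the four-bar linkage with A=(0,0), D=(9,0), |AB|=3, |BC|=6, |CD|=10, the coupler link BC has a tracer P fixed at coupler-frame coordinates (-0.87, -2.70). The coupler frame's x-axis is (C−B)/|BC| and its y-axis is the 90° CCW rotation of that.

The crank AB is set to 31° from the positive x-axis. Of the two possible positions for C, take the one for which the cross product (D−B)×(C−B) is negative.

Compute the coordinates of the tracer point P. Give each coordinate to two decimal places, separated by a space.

A=(0,0), D=(9.00,0)
B = A + 3.00·(cos31°, sin31°) = (2.5715, 1.5451)
|BD| = 6.6116
circle(B,6.00) ∩ circle(D,10.00): a=-1.5342, h=5.8005
  candidates: C₊=(2.4354,7.5436) cross=38.351; C₋=(-0.2758,-3.7363) cross=-38.351
  mode - wants cross < 0 → take C=(-0.2758,-3.7363) (cross=-38.351)
ex = (C−B)/|BC| = (-0.4745,-0.8802); ey = (0.8802,-0.4745)
P = B + -0.87·ex + -2.70·ey = (0.6077,3.5922)

0.61 3.59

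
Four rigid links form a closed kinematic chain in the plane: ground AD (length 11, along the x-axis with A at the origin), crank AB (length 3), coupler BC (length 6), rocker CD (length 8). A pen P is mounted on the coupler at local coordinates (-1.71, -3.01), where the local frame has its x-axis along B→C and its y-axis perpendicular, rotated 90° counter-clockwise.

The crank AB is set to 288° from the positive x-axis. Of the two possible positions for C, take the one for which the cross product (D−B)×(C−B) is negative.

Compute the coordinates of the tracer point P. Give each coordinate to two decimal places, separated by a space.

A=(0,0), D=(11.00,0)
B = A + 3.00·(cos288°, sin288°) = (0.9271, -2.8532)
|BD| = 10.4692
circle(B,6.00) ∩ circle(D,8.00): a=3.8974, h=4.5619
  candidates: C₊=(3.4337,2.5982) cross=47.759; C₋=(5.9201,-6.1802) cross=-47.759
  mode - wants cross < 0 → take C=(5.9201,-6.1802) (cross=-47.759)
ex = (C−B)/|BC| = (0.8322,-0.5545); ey = (0.5545,0.8322)
P = B + -1.71·ex + -3.01·ey = (-2.1650,-4.4098)

-2.17 -4.41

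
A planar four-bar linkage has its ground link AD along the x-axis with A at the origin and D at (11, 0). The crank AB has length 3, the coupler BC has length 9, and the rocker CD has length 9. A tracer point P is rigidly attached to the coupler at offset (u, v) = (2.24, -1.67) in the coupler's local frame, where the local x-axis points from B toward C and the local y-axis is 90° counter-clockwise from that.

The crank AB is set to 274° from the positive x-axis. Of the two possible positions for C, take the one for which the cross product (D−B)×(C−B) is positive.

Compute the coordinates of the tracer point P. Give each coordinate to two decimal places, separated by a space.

A=(0,0), D=(11.00,0)
B = A + 3.00·(cos274°, sin274°) = (0.2093, -2.9927)
|BD| = 11.1980
circle(B,9.00) ∩ circle(D,9.00): a=5.5990, h=7.0463
  candidates: C₊=(3.7215,5.2937) cross=78.905; C₋=(7.4878,-8.2864) cross=-78.905
  mode + wants cross > 0 → take C=(3.7215,5.2937) (cross=78.905)
ex = (C−B)/|BC| = (0.3902,0.9207); ey = (-0.9207,0.3902)
P = B + 2.24·ex + -1.67·ey = (2.6210,-1.5820)

2.62 -1.58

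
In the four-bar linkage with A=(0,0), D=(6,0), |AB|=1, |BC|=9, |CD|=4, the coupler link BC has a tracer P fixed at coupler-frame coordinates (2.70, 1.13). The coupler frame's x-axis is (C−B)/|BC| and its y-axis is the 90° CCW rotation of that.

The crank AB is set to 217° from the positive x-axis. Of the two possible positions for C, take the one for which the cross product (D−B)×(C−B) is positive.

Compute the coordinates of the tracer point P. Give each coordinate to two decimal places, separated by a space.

A=(0,0), D=(6.00,0)
B = A + 1.00·(cos217°, sin217°) = (-0.7986, -0.6018)
|BD| = 6.8252
circle(B,9.00) ∩ circle(D,4.00): a=8.1744, h=3.7656
  candidates: C₊=(7.0119,3.8699) cross=25.701; C₋=(7.6759,-3.6320) cross=-25.701
  mode + wants cross > 0 → take C=(7.0119,3.8699) (cross=25.701)
ex = (C−B)/|BC| = (0.8678,0.4969); ey = (-0.4969,0.8678)
P = B + 2.70·ex + 1.13·ey = (0.9831,1.7204)

0.98 1.72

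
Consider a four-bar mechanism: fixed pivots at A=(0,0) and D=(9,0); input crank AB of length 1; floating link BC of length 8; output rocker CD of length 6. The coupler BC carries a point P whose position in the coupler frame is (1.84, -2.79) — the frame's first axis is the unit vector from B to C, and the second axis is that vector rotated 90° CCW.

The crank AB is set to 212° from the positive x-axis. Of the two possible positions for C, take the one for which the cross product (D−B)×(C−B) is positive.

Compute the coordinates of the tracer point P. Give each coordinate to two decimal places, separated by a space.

A=(0,0), D=(9.00,0)
B = A + 1.00·(cos212°, sin212°) = (-0.8480, -0.5299)
|BD| = 9.8623
circle(B,8.00) ∩ circle(D,6.00): a=6.3507, h=4.8650
  candidates: C₊=(5.2321,4.6693) cross=47.981; C₋=(5.7549,-5.0467) cross=-47.981
  mode + wants cross > 0 → take C=(5.2321,4.6693) (cross=47.981)
ex = (C−B)/|BC| = (0.7600,0.6499); ey = (-0.6499,0.7600)
P = B + 1.84·ex + -2.79·ey = (2.3636,-1.4545)

2.36 -1.45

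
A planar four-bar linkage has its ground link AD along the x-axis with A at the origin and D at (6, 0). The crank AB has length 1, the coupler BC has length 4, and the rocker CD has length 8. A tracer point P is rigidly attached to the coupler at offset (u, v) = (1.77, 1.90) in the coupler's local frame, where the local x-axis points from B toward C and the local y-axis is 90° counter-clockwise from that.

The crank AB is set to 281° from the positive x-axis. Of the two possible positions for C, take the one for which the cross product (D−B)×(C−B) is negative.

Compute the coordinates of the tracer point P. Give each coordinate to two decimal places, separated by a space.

1.87 -2.96

A=(0,0), D=(6.00,0)
B = A + 1.00·(cos281°, sin281°) = (0.1908, -0.9816)
|BD| = 5.8915
circle(B,4.00) ∩ circle(D,8.00): a=-1.1279, h=3.8377
  candidates: C₊=(-1.5607,2.6145) cross=22.610; C₋=(-0.2819,-4.9536) cross=-22.610
  mode - wants cross < 0 → take C=(-0.2819,-4.9536) (cross=-22.610)
ex = (C−B)/|BC| = (-0.1182,-0.9930); ey = (0.9930,-0.1182)
P = B + 1.77·ex + 1.90·ey = (1.8683,-2.9637)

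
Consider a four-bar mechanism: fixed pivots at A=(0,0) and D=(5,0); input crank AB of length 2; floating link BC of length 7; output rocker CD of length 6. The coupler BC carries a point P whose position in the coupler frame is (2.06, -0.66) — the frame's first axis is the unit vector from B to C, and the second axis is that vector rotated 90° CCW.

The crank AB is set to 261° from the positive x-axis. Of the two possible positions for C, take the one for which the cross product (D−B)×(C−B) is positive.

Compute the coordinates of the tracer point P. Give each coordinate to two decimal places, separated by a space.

A=(0,0), D=(5.00,0)
B = A + 2.00·(cos261°, sin261°) = (-0.3129, -1.9754)
|BD| = 5.6682
circle(B,7.00) ∩ circle(D,6.00): a=3.9809, h=5.7578
  candidates: C₊=(1.4118,4.8088) cross=32.637; C₋=(5.4250,-5.9849) cross=-32.637
  mode + wants cross > 0 → take C=(1.4118,4.8088) (cross=32.637)
ex = (C−B)/|BC| = (0.2464,0.9692); ey = (-0.9692,0.2464)
P = B + 2.06·ex + -0.66·ey = (0.8343,-0.1415)

0.83 -0.14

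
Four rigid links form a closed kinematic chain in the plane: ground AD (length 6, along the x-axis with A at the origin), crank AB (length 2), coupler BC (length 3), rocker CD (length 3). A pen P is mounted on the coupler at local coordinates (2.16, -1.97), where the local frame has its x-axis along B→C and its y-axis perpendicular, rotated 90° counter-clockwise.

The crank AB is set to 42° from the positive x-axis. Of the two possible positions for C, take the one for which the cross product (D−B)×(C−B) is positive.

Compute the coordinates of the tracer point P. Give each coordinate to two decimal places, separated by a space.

A=(0,0), D=(6.00,0)
B = A + 2.00·(cos42°, sin42°) = (1.4863, 1.3383)
|BD| = 4.7079
circle(B,3.00) ∩ circle(D,3.00): a=2.3540, h=1.8598
  candidates: C₊=(4.2718,2.4522) cross=8.756; C₋=(3.2145,-1.1140) cross=-8.756
  mode + wants cross > 0 → take C=(4.2718,2.4522) (cross=8.756)
ex = (C−B)/|BC| = (0.9285,0.3713); ey = (-0.3713,0.9285)
P = B + 2.16·ex + -1.97·ey = (4.2234,0.3112)

4.22 0.31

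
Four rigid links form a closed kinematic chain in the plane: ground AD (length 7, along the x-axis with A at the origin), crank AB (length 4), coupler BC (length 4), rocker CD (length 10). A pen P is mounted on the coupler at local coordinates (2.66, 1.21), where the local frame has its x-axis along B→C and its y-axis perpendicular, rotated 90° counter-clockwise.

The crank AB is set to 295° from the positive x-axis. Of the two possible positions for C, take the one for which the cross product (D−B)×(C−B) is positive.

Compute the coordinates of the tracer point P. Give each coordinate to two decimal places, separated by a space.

-0.96 -4.85

A=(0,0), D=(7.00,0)
B = A + 4.00·(cos295°, sin295°) = (1.6905, -3.6252)
|BD| = 6.4291
circle(B,4.00) ∩ circle(D,10.00): a=-3.3182, h=2.2337
  candidates: C₊=(-2.3094,-3.6516) cross=14.360; C₋=(0.2096,-7.3410) cross=-14.360
  mode + wants cross > 0 → take C=(-2.3094,-3.6516) (cross=14.360)
ex = (C−B)/|BC| = (-1.0000,-0.0066); ey = (0.0066,-1.0000)
P = B + 2.66·ex + 1.21·ey = (-0.9615,-4.8528)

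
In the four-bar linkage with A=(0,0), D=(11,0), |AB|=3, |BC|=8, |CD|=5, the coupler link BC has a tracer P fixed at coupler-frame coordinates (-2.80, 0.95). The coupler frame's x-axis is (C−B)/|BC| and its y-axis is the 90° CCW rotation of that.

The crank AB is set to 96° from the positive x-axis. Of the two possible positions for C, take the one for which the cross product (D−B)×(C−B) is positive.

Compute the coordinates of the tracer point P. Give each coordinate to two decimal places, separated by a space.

-3.19 3.67

A=(0,0), D=(11.00,0)
B = A + 3.00·(cos96°, sin96°) = (-0.3136, 2.9836)
|BD| = 11.7004
circle(B,8.00) ∩ circle(D,5.00): a=7.5168, h=2.7382
  candidates: C₊=(7.6530,3.7145) cross=32.038; C₋=(6.2565,-1.5809) cross=-32.038
  mode + wants cross > 0 → take C=(7.6530,3.7145) (cross=32.038)
ex = (C−B)/|BC| = (0.9958,0.0914); ey = (-0.0914,0.9958)
P = B + -2.80·ex + 0.95·ey = (-3.1887,3.6738)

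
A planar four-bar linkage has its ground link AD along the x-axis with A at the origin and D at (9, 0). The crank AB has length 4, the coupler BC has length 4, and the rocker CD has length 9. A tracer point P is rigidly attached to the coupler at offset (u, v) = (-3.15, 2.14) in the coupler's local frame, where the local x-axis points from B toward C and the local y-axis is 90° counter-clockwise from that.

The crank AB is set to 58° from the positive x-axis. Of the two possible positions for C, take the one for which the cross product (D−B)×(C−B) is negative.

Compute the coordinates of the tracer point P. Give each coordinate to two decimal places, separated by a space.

5.60 4.93

A=(0,0), D=(9.00,0)
B = A + 4.00·(cos58°, sin58°) = (2.1197, 3.3922)
|BD| = 7.6711
circle(B,4.00) ∩ circle(D,9.00): a=-0.4011, h=3.9798
  candidates: C₊=(3.5198,7.1391) cross=30.530; C₋=(-0.0000,-0.0000) cross=-30.530
  mode - wants cross < 0 → take C=(-0.0000,-0.0000) (cross=-30.530)
ex = (C−B)/|BC| = (-0.5299,-0.8480); ey = (0.8480,-0.5299)
P = B + -3.15·ex + 2.14·ey = (5.6037,4.9295)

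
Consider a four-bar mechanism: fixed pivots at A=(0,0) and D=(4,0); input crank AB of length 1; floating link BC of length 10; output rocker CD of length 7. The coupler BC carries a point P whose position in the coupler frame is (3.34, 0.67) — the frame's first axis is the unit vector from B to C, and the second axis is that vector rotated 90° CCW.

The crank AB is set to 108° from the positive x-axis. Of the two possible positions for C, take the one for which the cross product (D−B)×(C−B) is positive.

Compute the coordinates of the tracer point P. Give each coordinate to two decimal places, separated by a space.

A=(0,0), D=(4.00,0)
B = A + 1.00·(cos108°, sin108°) = (-0.3090, 0.9511)
|BD| = 4.4127
circle(B,10.00) ∩ circle(D,7.00): a=7.9851, h=6.0198
  candidates: C₊=(8.7858,5.1084) cross=26.564; C₋=(6.1910,-6.6483) cross=-26.564
  mode + wants cross > 0 → take C=(8.7858,5.1084) (cross=26.564)
ex = (C−B)/|BC| = (0.9095,0.4157); ey = (-0.4157,0.9095)
P = B + 3.34·ex + 0.67·ey = (2.4501,2.9490)

2.45 2.95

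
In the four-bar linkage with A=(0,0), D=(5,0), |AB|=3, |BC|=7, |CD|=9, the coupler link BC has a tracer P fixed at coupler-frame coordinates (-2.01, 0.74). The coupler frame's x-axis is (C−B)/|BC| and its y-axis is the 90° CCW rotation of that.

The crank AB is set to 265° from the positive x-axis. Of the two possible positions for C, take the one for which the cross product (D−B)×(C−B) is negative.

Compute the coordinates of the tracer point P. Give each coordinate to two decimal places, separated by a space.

A=(0,0), D=(5.00,0)
B = A + 3.00·(cos265°, sin265°) = (-0.2615, -2.9886)
|BD| = 6.0510
circle(B,7.00) ∩ circle(D,9.00): a=0.3813, h=6.9896
  candidates: C₊=(-3.3821,3.2773) cross=42.294; C₋=(3.5223,-8.8779) cross=-42.294
  mode - wants cross < 0 → take C=(3.5223,-8.8779) (cross=-42.294)
ex = (C−B)/|BC| = (0.5405,-0.8413); ey = (0.8413,0.5405)
P = B + -2.01·ex + 0.74·ey = (-0.7254,-0.8975)

-0.73 -0.90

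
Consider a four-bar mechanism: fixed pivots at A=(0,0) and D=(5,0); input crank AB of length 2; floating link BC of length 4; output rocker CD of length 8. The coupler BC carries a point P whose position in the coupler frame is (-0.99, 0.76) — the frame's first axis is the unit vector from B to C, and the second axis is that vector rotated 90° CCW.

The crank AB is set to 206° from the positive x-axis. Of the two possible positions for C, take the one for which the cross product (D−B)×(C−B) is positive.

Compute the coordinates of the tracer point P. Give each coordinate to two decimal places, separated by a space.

-2.40 -1.97

A=(0,0), D=(5.00,0)
B = A + 2.00·(cos206°, sin206°) = (-1.7976, -0.8767)
|BD| = 6.8539
circle(B,4.00) ∩ circle(D,8.00): a=-0.0747, h=3.9993
  candidates: C₊=(-2.3833,3.0801) cross=27.411; C₋=(-1.3601,-4.8527) cross=-27.411
  mode + wants cross > 0 → take C=(-2.3833,3.0801) (cross=27.411)
ex = (C−B)/|BC| = (-0.1464,0.9892); ey = (-0.9892,-0.1464)
P = B + -0.99·ex + 0.76·ey = (-2.4044,-1.9674)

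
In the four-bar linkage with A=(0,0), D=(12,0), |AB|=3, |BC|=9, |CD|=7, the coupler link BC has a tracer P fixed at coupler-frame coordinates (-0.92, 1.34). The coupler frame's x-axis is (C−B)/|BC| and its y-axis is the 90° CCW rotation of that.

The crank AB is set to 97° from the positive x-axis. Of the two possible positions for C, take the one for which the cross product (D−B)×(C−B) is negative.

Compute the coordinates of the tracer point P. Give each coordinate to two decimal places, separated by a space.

-0.05 4.57

A=(0,0), D=(12.00,0)
B = A + 3.00·(cos97°, sin97°) = (-0.3656, 2.9776)
|BD| = 12.7191
circle(B,9.00) ∩ circle(D,7.00): a=7.6175, h=4.7931
  candidates: C₊=(8.1623,5.8542) cross=60.964; C₋=(5.9181,-3.4656) cross=-60.964
  mode - wants cross < 0 → take C=(5.9181,-3.4656) (cross=-60.964)
ex = (C−B)/|BC| = (0.6982,-0.7159); ey = (0.7159,0.6982)
P = B + -0.92·ex + 1.34·ey = (-0.0486,4.5719)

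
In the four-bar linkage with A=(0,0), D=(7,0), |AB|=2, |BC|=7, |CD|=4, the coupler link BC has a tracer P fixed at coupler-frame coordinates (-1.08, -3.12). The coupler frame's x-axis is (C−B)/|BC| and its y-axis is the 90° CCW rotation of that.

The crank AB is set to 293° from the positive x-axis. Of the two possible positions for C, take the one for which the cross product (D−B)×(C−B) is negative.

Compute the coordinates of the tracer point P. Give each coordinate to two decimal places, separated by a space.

-1.20 -4.48

A=(0,0), D=(7.00,0)
B = A + 2.00·(cos293°, sin293°) = (0.7815, -1.8410)
|BD| = 6.4853
circle(B,7.00) ∩ circle(D,4.00): a=5.7869, h=3.9385
  candidates: C₊=(5.2122,3.5782) cross=25.543; C₋=(7.4483,-3.9748) cross=-25.543
  mode - wants cross < 0 → take C=(7.4483,-3.9748) (cross=-25.543)
ex = (C−B)/|BC| = (0.9524,-0.3048); ey = (0.3048,0.9524)
P = B + -1.08·ex + -3.12·ey = (-1.1982,-4.4833)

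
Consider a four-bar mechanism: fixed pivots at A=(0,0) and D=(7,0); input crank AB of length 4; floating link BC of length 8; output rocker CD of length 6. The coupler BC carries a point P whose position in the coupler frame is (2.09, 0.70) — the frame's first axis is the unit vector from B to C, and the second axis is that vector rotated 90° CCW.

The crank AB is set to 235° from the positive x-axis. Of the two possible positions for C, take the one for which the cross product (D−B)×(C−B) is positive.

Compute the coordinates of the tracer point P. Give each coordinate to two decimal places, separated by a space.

A=(0,0), D=(7.00,0)
B = A + 4.00·(cos235°, sin235°) = (-2.2943, -3.2766)
|BD| = 9.8550
circle(B,8.00) ∩ circle(D,6.00): a=6.3481, h=4.8685
  candidates: C₊=(2.0740,3.4255) cross=47.978; C₋=(5.3113,-5.7575) cross=-47.978
  mode + wants cross > 0 → take C=(2.0740,3.4255) (cross=47.978)
ex = (C−B)/|BC| = (0.5460,0.8378); ey = (-0.8378,0.5460)
P = B + 2.09·ex + 0.70·ey = (-1.7395,-1.1435)

-1.74 -1.14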